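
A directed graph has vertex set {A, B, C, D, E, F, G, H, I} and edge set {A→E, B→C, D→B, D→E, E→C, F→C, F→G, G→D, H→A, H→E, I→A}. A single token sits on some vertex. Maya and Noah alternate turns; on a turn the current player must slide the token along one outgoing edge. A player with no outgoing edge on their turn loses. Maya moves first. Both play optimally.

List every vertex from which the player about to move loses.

Build the W/L table. Terminal = L. A non-terminal position is W if it has a move to some L; otherwise it is L.
Every edge goes from a vertex to one that appears earlier in the order C, E, A, I, B, D, G, F, H, so processing vertices in that order labels each vertex after all of its successors.
C: no outgoing edge → L
E: W (go to C, an L position)
A: L (sole option E(W) is W)
I: W (go to A, an L position)
B: W (go to C, an L position)
D: L (options B(W), E(W) are all W)
G: W (go to D, an L position)
F: W (go to C, an L position)
H: W (go to A, an L position)
The losing starting vertices are exactly the entries labelled L in this table (3 of them).

A, C, D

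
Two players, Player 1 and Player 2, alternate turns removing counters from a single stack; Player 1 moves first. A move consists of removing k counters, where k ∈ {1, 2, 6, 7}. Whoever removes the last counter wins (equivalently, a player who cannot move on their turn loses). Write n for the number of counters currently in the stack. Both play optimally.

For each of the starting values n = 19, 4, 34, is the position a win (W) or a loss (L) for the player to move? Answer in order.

19: L, 4: W, 34: W

Classify positions by backward induction: terminal positions (no move available) are L. From any other position, the mover wins iff some move reaches an L.
n=0: no move → L
n=1: →0(L), so W
n=2: →0(L), so W
n=3: →2(W), 1(W) — all W, so L
n=4: →3(L), so W
n=5: →3(L), so W
n=6: →0(L), so W
n=7: →0(L), so W
n=8: →7(W), 6(W), 2(W), 1(W) — all W, so L
n=9: →8(L), so W
n=10: →8(L), so W
n=11: →10(W), 9(W), 5(W), 4(W) — all W, so L
n=12: →11(L), so W
n=13: →11(L), so W
n=14: →8(L), so W
n=15: →8(L), so W
n=16: →15(W), 14(W), 10(W), 9(W) — all W, so L
n=17: →16(L), so W
n=18: →16(L), so W
n=19: →18(W), 17(W), 13(W), 12(W) — all W, so L
n=20: →19(L), so W
n=21: →19(L), so W
n=22: →16(L), so W
n=23: →16(L), so W
n=24: →23(W), 22(W), 18(W), 17(W) — all W, so L
n=25: →24(L), so W
n=26: →24(L), so W
n=27: →26(W), 25(W), 21(W), 20(W) — all W, so L
n=28: →27(L), so W
n=29: →27(L), so W
n=30: →24(L), so W
n=31: →24(L), so W
n=32: →31(W), 30(W), 26(W), 25(W) — all W, so L
n=33: →32(L), so W
n=34: →32(L), so W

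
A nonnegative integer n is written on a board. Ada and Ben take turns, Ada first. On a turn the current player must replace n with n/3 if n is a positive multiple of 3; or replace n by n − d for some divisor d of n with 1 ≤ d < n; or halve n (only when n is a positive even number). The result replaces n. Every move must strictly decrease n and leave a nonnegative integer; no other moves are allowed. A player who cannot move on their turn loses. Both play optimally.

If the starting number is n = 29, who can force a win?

Build the W/L table. Terminal = L. A non-terminal position is W if it has a move to some L; otherwise it is L.
n=0: no move → L
n=1: no move → L
n=2: can move to 1, which is L ⇒ W
n=3: can move to 1, which is L ⇒ W
n=4: moves to 2(W), 3(W); every one is W ⇒ L
n=5: can move to 4, which is L ⇒ W
n=6: can move to 4, which is L ⇒ W
n=7: the only move is to 6(W), a W ⇒ L
n=8: can move to 4, which is L ⇒ W
n=9: moves to 3(W), 6(W), 8(W); every one is W ⇒ L
n=10: can move to 9, which is L ⇒ W
n=11: the only move is to 10(W), a W ⇒ L
n=12: can move to 4, which is L ⇒ W
n=13: the only move is to 12(W), a W ⇒ L
n=14: can move to 7, which is L ⇒ W
n=15: moves to 5(W), 10(W), 12(W), 14(W); every one is W ⇒ L
n=16: can move to 15, which is L ⇒ W
n=17: the only move is to 16(W), a W ⇒ L
n=18: can move to 9, which is L ⇒ W
n=19: the only move is to 18(W), a W ⇒ L
n=20: can move to 15, which is L ⇒ W
n=21: can move to 7, which is L ⇒ W
n=22: can move to 11, which is L ⇒ W
n=23: the only move is to 22(W), a W ⇒ L
n=24: can move to 23, which is L ⇒ W
n=25: moves to 20(W), 24(W); every one is W ⇒ L
n=26: can move to 13, which is L ⇒ W
n=27: can move to 9, which is L ⇒ W
n=28: moves to 14(W), 21(W), 24(W), 26(W), 27(W); every one is W ⇒ L
n=29: can move to 28, which is L ⇒ W
From 29 Ada can move to 28, reaching an L position.

Ada wins.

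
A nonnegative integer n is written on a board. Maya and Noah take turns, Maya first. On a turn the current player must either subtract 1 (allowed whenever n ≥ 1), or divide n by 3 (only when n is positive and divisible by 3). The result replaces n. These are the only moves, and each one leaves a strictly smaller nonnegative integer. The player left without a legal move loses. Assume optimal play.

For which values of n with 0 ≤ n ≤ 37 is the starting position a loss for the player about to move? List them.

0, 2, 4, 7, 9, 11, 13, 15, 17, 19, 22, 24, 26, 28, 30, 32, 34, 36

Work bottom-up. With no move the player to move loses. Otherwise the position is W if at least one move leads to an L position for the opponent, and L if every move leads to a W.
n=0: no move → L
n=1: can move to 0, which is L ⇒ W
n=2: the only move is to 1(W), a W ⇒ L
n=3: can move to 2, which is L ⇒ W
n=4: the only move is to 3(W), a W ⇒ L
n=5: can move to 4, which is L ⇒ W
n=6: can move to 2, which is L ⇒ W
n=7: the only move is to 6(W), a W ⇒ L
n=8: can move to 7, which is L ⇒ W
n=9: moves to 3(W), 8(W); every one is W ⇒ L
n=10: can move to 9, which is L ⇒ W
n=11: the only move is to 10(W), a W ⇒ L
n=12: can move to 4, which is L ⇒ W
n=13: the only move is to 12(W), a W ⇒ L
n=14: can move to 13, which is L ⇒ W
n=15: moves to 5(W), 14(W); every one is W ⇒ L
n=16: can move to 15, which is L ⇒ W
n=17: the only move is to 16(W), a W ⇒ L
n=18: can move to 17, which is L ⇒ W
n=19: the only move is to 18(W), a W ⇒ L
n=20: can move to 19, which is L ⇒ W
n=21: can move to 7, which is L ⇒ W
n=22: the only move is to 21(W), a W ⇒ L
n=23: can move to 22, which is L ⇒ W
n=24: moves to 8(W), 23(W); every one is W ⇒ L
n=25: can move to 24, which is L ⇒ W
n=26: the only move is to 25(W), a W ⇒ L
n=27: can move to 9, which is L ⇒ W
n=28: the only move is to 27(W), a W ⇒ L
n=29: can move to 28, which is L ⇒ W
n=30: moves to 10(W), 29(W); every one is W ⇒ L
n=31: can move to 30, which is L ⇒ W
n=32: the only move is to 31(W), a W ⇒ L
n=33: can move to 11, which is L ⇒ W
n=34: the only move is to 33(W), a W ⇒ L
n=35: can move to 34, which is L ⇒ W
n=36: moves to 12(W), 35(W); every one is W ⇒ L
n=37: can move to 36, which is L ⇒ W
Reading off the rows marked L gives the requested list; there are 18 such values of n.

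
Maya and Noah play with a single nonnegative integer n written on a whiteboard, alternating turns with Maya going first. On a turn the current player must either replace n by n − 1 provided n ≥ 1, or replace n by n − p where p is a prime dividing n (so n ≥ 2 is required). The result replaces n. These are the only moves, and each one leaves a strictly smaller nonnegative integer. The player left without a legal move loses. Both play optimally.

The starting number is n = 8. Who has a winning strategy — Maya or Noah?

Noah wins.

Use the standard recursion: the mover loses at a terminal position; elsewhere, the mover wins exactly when some move hands the opponent an L position.
n=0: no move → L
n=1: can move to 0, which is L ⇒ W
n=2: can move to 0, which is L ⇒ W
n=3: can move to 0, which is L ⇒ W
n=4: moves to 2(W), 3(W); every one is W ⇒ L
n=5: can move to 0, which is L ⇒ W
n=6: can move to 4, which is L ⇒ W
n=7: can move to 0, which is L ⇒ W
n=8: moves to 6(W), 7(W); every one is W ⇒ L
Every move from 8 reaches a W position, so the mover loses.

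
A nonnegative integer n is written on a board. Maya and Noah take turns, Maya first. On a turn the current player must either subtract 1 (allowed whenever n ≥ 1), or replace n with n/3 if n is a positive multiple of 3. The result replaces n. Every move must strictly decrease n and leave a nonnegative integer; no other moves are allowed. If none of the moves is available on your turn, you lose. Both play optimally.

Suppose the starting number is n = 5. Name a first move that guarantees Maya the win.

Compute win/loss labels from the base case upward. A position with no move is L. Any other position is W if it can reach an L in one move, else L.
n=0: no move → L
n=1: W (go to 0, an L position)
n=2: L (sole option 1(W) is W)
n=3: W (go to 2, an L position)
n=4: L (sole option 3(W) is W)
n=5: W (go to 4, an L position)
From 5, the L positions reachable in one move are: 4.

Move to 4.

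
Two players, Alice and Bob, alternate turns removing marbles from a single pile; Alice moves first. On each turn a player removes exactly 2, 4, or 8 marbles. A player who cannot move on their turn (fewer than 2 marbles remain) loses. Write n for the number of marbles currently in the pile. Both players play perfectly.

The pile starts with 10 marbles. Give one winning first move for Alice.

Work bottom-up. With no move the player to move loses. Otherwise the position is W if at least one move leads to an L position for the opponent, and L if every move leads to a W.
n=0: no move → L
n=1: no move → L
n=2: W (go to 0, an L position)
n=3: W (go to 1, an L position)
n=4: W (go to 0, an L position)
n=5: W (go to 1, an L position)
n=6: L (options 4(W), 2(W) are all W)
n=7: L (options 5(W), 3(W) are all W)
n=8: W (go to 6, an L position)
n=9: W (go to 7, an L position)
n=10: W (go to 6, an L position)
From 10, the L positions reachable in one move are: 6.

Remove 4, leaving 6.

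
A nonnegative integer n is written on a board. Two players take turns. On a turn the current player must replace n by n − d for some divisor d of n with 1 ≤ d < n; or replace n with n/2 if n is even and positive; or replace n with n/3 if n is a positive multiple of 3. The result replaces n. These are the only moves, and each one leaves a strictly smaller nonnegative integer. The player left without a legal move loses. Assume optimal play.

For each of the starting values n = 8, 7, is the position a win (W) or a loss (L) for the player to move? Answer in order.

8: W, 7: L

Compute win/loss labels from the base case upward. A position with no move is L. Any other position is W if it can reach an L in one move, else L.
n=0: no move → L
n=1: no move → L
n=2: W (go to 1, an L position)
n=3: W (go to 1, an L position)
n=4: L (options 2(W), 3(W) are all W)
n=5: W (go to 4, an L position)
n=6: W (go to 4, an L position)
n=7: L (sole option 6(W) is W)
n=8: W (go to 4, an L position)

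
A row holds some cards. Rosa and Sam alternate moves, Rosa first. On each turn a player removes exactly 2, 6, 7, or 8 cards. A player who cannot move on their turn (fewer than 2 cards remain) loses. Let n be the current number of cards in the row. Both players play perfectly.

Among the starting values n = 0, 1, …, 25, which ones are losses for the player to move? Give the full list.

Classify positions by backward induction: terminal positions (no move available) are L. From any other position, the mover wins iff some move reaches an L.
n=0: no move → L
n=1: no move → L
n=2: →0(L), so W
n=3: →1(L), so W
n=4: →2(W) only, which is W, so L
n=5: →3(W) only, which is W, so L
n=6: →4(L), so W
n=7: →5(L), so W
n=8: →1(L), so W
n=9: →1(L), so W
n=10: →4(L), so W
n=11: →5(L), so W
n=12: →5(L), so W
n=13: →5(L), so W
n=14: →12(W), 8(W), 7(W), 6(W) — all W, so L
n=15: →13(W), 9(W), 8(W), 7(W) — all W, so L
n=16: →14(L), so W
n=17: →15(L), so W
n=18: →16(W), 12(W), 11(W), 10(W) — all W, so L
n=19: →17(W), 13(W), 12(W), 11(W) — all W, so L
n=20: →18(L), so W
n=21: →19(L), so W
n=22: →15(L), so W
n=23: →15(L), so W
n=24: →18(L), so W
n=25: →19(L), so W
Reading off the rows marked L gives the requested list; there are 8 such values of n.

0, 1, 4, 5, 14, 15, 18, 19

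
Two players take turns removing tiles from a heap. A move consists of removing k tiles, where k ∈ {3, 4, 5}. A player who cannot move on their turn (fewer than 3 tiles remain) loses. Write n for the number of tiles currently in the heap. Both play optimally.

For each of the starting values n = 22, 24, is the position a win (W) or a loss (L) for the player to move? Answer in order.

Classify positions by backward induction: terminal positions (no move available) are L. From any other position, the mover wins iff some move reaches an L.
n=0: no move → L
n=1: no move → L
n=2: no move → L
n=3: can move to 0, which is L ⇒ W
n=4: can move to 1, which is L ⇒ W
n=5: can move to 2, which is L ⇒ W
n=6: can move to 2, which is L ⇒ W
n=7: can move to 2, which is L ⇒ W
n=8: moves to 5(W), 4(W), 3(W); every one is W ⇒ L
n=9: moves to 6(W), 5(W), 4(W); every one is W ⇒ L
n=10: moves to 7(W), 6(W), 5(W); every one is W ⇒ L
n=11: can move to 8, which is L ⇒ W
n=12: can move to 9, which is L ⇒ W
n=13: can move to 10, which is L ⇒ W
n=14: can move to 10, which is L ⇒ W
n=15: can move to 10, which is L ⇒ W
n=16: moves to 13(W), 12(W), 11(W); every one is W ⇒ L
n=17: moves to 14(W), 13(W), 12(W); every one is W ⇒ L
n=18: moves to 15(W), 14(W), 13(W); every one is W ⇒ L
n=19: can move to 16, which is L ⇒ W
n=20: can move to 17, which is L ⇒ W
n=21: can move to 18, which is L ⇒ W
n=22: can move to 18, which is L ⇒ W
n=23: can move to 18, which is L ⇒ W
n=24: moves to 21(W), 20(W), 19(W); every one is W ⇒ L

22: W, 24: L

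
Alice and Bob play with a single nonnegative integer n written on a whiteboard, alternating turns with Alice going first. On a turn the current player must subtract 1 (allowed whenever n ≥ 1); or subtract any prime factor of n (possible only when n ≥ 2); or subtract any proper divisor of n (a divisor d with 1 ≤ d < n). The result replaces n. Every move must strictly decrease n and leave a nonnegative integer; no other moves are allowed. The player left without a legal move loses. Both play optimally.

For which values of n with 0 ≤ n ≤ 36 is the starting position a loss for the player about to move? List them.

0, 4, 9, 14, 20, 26, 32, 35

Use the standard recursion: the mover loses at a terminal position; elsewhere, the mover wins exactly when some move hands the opponent an L position.
n=0: no move → L
n=1: →0(L), so W
n=2: →0(L), so W
n=3: →0(L), so W
n=4: →2(W), 3(W) — all W, so L
n=5: →0(L), so W
n=6: →4(L), so W
n=7: →0(L), so W
n=8: →4(L), so W
n=9: →6(W), 8(W) — all W, so L
n=10: →9(L), so W
n=11: →0(L), so W
n=12: →9(L), so W
n=13: →0(L), so W
n=14: →7(W), 12(W), 13(W) — all W, so L
n=15: →14(L), so W
n=16: →14(L), so W
n=17: →0(L), so W
n=18: →9(L), so W
n=19: →0(L), so W
n=20: →10(W), 15(W), 16(W), 18(W), 19(W) — all W, so L
n=21: →14(L), so W
n=22: →20(L), so W
n=23: →0(L), so W
n=24: →20(L), so W
n=25: →20(L), so W
n=26: →13(W), 24(W), 25(W) — all W, so L
n=27: →26(L), so W
n=28: →14(L), so W
n=29: →0(L), so W
n=30: →20(L), so W
n=31: →0(L), so W
n=32: →16(W), 24(W), 28(W), 30(W), 31(W) — all W, so L
n=33: →32(L), so W
n=34: →32(L), so W
n=35: →28(W), 30(W), 34(W) — all W, so L
n=36: →32(L), so W
The losing starting values of n are exactly the entries labelled L in this table (8 of them).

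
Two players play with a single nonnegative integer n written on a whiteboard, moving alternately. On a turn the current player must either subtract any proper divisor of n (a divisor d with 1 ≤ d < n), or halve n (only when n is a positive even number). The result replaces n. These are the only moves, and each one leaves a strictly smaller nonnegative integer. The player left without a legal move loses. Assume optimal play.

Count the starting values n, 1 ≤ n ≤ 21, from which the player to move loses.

Use the standard recursion: the mover loses at a terminal position; elsewhere, the mover wins exactly when some move hands the opponent an L position.
n=0: no move → L
n=1: no move → L
n=2: →1(L), so W
n=3: →2(W) only, which is W, so L
n=4: →3(L), so W
n=5: →4(W) only, which is W, so L
n=6: →3(L), so W
n=7: →6(W) only, which is W, so L
n=8: →7(L), so W
n=9: →6(W), 8(W) — all W, so L
n=10: →5(L), so W
n=11: →10(W) only, which is W, so L
n=12: →9(L), so W
n=13: →12(W) only, which is W, so L
n=14: →7(L), so W
n=15: →10(W), 12(W), 14(W) — all W, so L
n=16: →15(L), so W
n=17: →16(W) only, which is W, so L
n=18: →9(L), so W
n=19: →18(W) only, which is W, so L
n=20: →15(L), so W
n=21: →14(W), 18(W), 20(W) — all W, so L
L entries with 1 ≤ n ≤ 21 (n=0 is outside the asked range and is not counted): n = 1, 3, 5, 7, 9, 11, 13, 15, 17, 19, 21; that makes 11.

11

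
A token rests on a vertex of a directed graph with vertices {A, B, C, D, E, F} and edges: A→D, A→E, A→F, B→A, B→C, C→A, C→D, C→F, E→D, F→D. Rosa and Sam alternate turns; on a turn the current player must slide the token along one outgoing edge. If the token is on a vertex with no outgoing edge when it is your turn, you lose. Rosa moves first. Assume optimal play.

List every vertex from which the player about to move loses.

Positions with no move are L. A position that does have a move is losing for the player to move precisely when every available move leads to a winning position for the opponent. Fill in the labels:
Every edge goes from a vertex to one that appears earlier in the order D, F, E, A, C, B, so processing vertices in that order labels each vertex after all of its successors.
D: no outgoing edge → L
F: reaches L-position D → W
E: reaches L-position D → W
A: reaches L-position D → W
C: reaches L-position D → W
B: only reaches C(W), A(W), all W → L
Reading off the rows marked L gives the requested list; there are 2 such vertices.

B, D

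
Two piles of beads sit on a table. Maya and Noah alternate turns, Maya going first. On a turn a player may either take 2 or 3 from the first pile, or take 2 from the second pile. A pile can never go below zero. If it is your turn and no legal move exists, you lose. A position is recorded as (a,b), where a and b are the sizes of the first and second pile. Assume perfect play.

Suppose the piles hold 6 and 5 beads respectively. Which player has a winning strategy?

Use the standard recursion: the mover loses at a terminal position; elsewhere, the mover wins exactly when some move hands the opponent an L position.
No move ever increases a pile, so every position that can arise here has a ≤ 6 and b ≤ 5; it is enough to label the cells with 0 ≤ a ≤ 6 and 0 ≤ b ≤ 5.
Every move lowers a or b (never raises either), so fill the grid row by row in increasing a, and left to right within a row: each cell's successors are then already labelled.
      b=0  b=1  b=2  b=3  b=4  b=5
a=0:    L    L    W    W    L    L
a=1:    L    L    W    W    L    L
a=2:    W    W    L    L    W    W
a=3:    W    W    L    L    W    W
a=4:    W    W    W    W    W    W
a=5:    L    L    W    W    L    L
a=6:    L    L    W    W    L    L
Cells with no legal move (terminal, hence L): (0,0), (0,1), (1,0), (1,1).
The remaining L cells, each justified by listing all of its moves:
(0,4): the only move is to (0,2)(W), a W ⇒ L
(0,5): the only move is to (0,3)(W), a W ⇒ L
(1,4): the only move is to (1,2)(W), a W ⇒ L
(1,5): the only move is to (1,3)(W), a W ⇒ L
(2,2): moves to (0,2)(W), (2,0)(W); every one is W ⇒ L
(2,3): moves to (0,3)(W), (2,1)(W); every one is W ⇒ L
(3,2): moves to (1,2)(W), (0,2)(W), (3,0)(W); every one is W ⇒ L
(3,3): moves to (1,3)(W), (0,3)(W), (3,1)(W); every one is W ⇒ L
(5,0): moves to (3,0)(W), (2,0)(W); every one is W ⇒ L
(5,1): moves to (3,1)(W), (2,1)(W); every one is W ⇒ L
(5,4): moves to (3,4)(W), (2,4)(W), (5,2)(W); every one is W ⇒ L
(5,5): moves to (3,5)(W), (2,5)(W), (5,3)(W); every one is W ⇒ L
(6,0): moves to (4,0)(W), (3,0)(W); every one is W ⇒ L
(6,1): moves to (4,1)(W), (3,1)(W); every one is W ⇒ L
(6,4): moves to (4,4)(W), (3,4)(W), (6,2)(W); every one is W ⇒ L
(6,5): moves to (4,5)(W), (3,5)(W), (6,3)(W); every one is W ⇒ L
Every other cell has at least one move into one of the L cells above, so it is W.
The starting position (6,5) is L: whatever Maya does, the opponent receives a W position.

Noah wins.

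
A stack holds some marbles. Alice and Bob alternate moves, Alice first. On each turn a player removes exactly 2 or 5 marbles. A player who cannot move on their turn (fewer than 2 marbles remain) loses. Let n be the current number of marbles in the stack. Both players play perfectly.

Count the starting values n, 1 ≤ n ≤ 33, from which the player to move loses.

Classify positions by backward induction: terminal positions (no move available) are L. From any other position, the mover wins iff some move reaches an L.
n=0: no move → L
n=1: no move → L
n=2: can move to 0, which is L ⇒ W
n=3: can move to 1, which is L ⇒ W
n=4: the only move is to 2(W), a W ⇒ L
n=5: can move to 0, which is L ⇒ W
n=6: can move to 4, which is L ⇒ W
n=7: moves to 5(W), 2(W); every one is W ⇒ L
n=8: moves to 6(W), 3(W); every one is W ⇒ L
n=9: can move to 7, which is L ⇒ W
n=10: can move to 8, which is L ⇒ W
n=11: moves to 9(W), 6(W); every one is W ⇒ L
n=12: can move to 7, which is L ⇒ W
n=13: can move to 11, which is L ⇒ W
n=14: moves to 12(W), 9(W); every one is W ⇒ L
n=15: moves to 13(W), 10(W); every one is W ⇒ L
n=16: can move to 14, which is L ⇒ W
n=17: can move to 15, which is L ⇒ W
n=18: moves to 16(W), 13(W); every one is W ⇒ L
n=19: can move to 14, which is L ⇒ W
n=20: can move to 18, which is L ⇒ W
n=21: moves to 19(W), 16(W); every one is W ⇒ L
n=22: moves to 20(W), 17(W); every one is W ⇒ L
n=23: can move to 21, which is L ⇒ W
n=24: can move to 22, which is L ⇒ W
n=25: moves to 23(W), 20(W); every one is W ⇒ L
n=26: can move to 21, which is L ⇒ W
n=27: can move to 25, which is L ⇒ W
n=28: moves to 26(W), 23(W); every one is W ⇒ L
n=29: moves to 27(W), 24(W); every one is W ⇒ L
n=30: can move to 28, which is L ⇒ W
n=31: can move to 29, which is L ⇒ W
n=32: moves to 30(W), 27(W); every one is W ⇒ L
n=33: can move to 28, which is L ⇒ W
L entries with 1 ≤ n ≤ 33 (n=0 is outside the asked range and is not counted): n = 1, 4, 7, 8, 11, 14, 15, 18, 21, 22, 25, 28, 29, 32; that makes 14.

14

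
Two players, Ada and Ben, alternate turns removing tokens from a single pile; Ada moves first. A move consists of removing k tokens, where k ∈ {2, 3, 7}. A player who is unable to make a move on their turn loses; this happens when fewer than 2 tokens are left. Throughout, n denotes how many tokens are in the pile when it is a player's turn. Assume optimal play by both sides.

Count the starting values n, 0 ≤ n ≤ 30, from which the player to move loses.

13

Classify positions by backward induction: terminal positions (no move available) are L. From any other position, the mover wins iff some move reaches an L.
n=0: no move → L
n=1: no move → L
n=2: can move to 0, which is L ⇒ W
n=3: can move to 1, which is L ⇒ W
n=4: can move to 1, which is L ⇒ W
n=5: moves to 3(W), 2(W); every one is W ⇒ L
n=6: moves to 4(W), 3(W); every one is W ⇒ L
n=7: can move to 5, which is L ⇒ W
n=8: can move to 6, which is L ⇒ W
n=9: can move to 6, which is L ⇒ W
n=10: moves to 8(W), 7(W), 3(W); every one is W ⇒ L
n=11: moves to 9(W), 8(W), 4(W); every one is W ⇒ L
n=12: can move to 10, which is L ⇒ W
n=13: can move to 11, which is L ⇒ W
n=14: can move to 11, which is L ⇒ W
n=15: moves to 13(W), 12(W), 8(W); every one is W ⇒ L
n=16: moves to 14(W), 13(W), 9(W); every one is W ⇒ L
n=17: can move to 15, which is L ⇒ W
n=18: can move to 16, which is L ⇒ W
n=19: can move to 16, which is L ⇒ W
n=20: moves to 18(W), 17(W), 13(W); every one is W ⇒ L
n=21: moves to 19(W), 18(W), 14(W); every one is W ⇒ L
n=22: can move to 20, which is L ⇒ W
n=23: can move to 21, which is L ⇒ W
n=24: can move to 21, which is L ⇒ W
n=25: moves to 23(W), 22(W), 18(W); every one is W ⇒ L
n=26: moves to 24(W), 23(W), 19(W); every one is W ⇒ L
n=27: can move to 25, which is L ⇒ W
n=28: can move to 26, which is L ⇒ W
n=29: can move to 26, which is L ⇒ W
n=30: moves to 28(W), 27(W), 23(W); every one is W ⇒ L
L entries with 0 ≤ n ≤ 30: n = 0, 1, 5, 6, 10, 11, 15, 16, 20, 21, 25, 26, 30; that makes 13.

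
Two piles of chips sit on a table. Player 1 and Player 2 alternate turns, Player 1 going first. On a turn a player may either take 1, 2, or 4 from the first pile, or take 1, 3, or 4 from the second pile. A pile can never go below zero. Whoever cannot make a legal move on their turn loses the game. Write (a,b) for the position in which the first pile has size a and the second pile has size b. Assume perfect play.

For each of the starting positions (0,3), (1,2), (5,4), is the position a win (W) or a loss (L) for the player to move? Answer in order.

(0,3): W, (1,2): W, (5,4): L

Label each position W (a win for the player to move) or L (a loss). A position with no legal move is L; any other position is W exactly when some move reaches an L, and L when every move reaches a W.
No move ever increases a pile, so every position that can arise here has a ≤ 5 and b ≤ 4; it is enough to label the cells with 0 ≤ a ≤ 5 and 0 ≤ b ≤ 4.
Every move lowers a or b (never raises either), so fill the grid row by row in increasing a, and left to right within a row: each cell's successors are then already labelled.
      b=0  b=1  b=2  b=3  b=4
a=0:    L    W    L    W    W
a=1:    W    L    W    L    W
a=2:    W    W    W    W    L
a=3:    L    W    L    W    W
a=4:    W    L    W    L    W
a=5:    W    W    W    W    L
Cells with no legal move (terminal, hence L): (0,0).
The remaining L cells, each justified by listing all of its moves:
(0,2): only reaches (0,1)(W), which is W → L
(1,1): only reaches (0,1)(W), (1,0)(W), all W → L
(1,3): only reaches (0,3)(W), (1,2)(W), (1,0)(W), all W → L
(2,4): only reaches (1,4)(W), (0,4)(W), (2,3)(W), (2,1)(W), (2,0)(W), all W → L
(3,0): only reaches (2,0)(W), (1,0)(W), all W → L
(3,2): only reaches (2,2)(W), (1,2)(W), (3,1)(W), all W → L
(4,1): only reaches (3,1)(W), (2,1)(W), (0,1)(W), (4,0)(W), all W → L
(4,3): only reaches (3,3)(W), (2,3)(W), (0,3)(W), (4,2)(W), (4,0)(W), all W → L
(5,4): only reaches (4,4)(W), (3,4)(W), (1,4)(W), (5,3)(W), (5,1)(W), (5,0)(W), all W → L
Every other cell has at least one move into one of the L cells above, so it is W.
(0,3): the move to (0,2) reaches an L cell, so W
(1,2): the move to (0,2) reaches an L cell, so W
(5,4): one of the L cells justified above, so L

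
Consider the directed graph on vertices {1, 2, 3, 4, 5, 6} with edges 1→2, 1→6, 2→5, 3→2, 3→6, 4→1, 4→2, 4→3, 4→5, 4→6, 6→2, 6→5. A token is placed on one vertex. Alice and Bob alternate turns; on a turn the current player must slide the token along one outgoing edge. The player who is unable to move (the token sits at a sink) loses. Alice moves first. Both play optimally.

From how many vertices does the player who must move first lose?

Build the W/L table. Terminal = L. A non-terminal position is W if it has a move to some L; otherwise it is L.
Every edge goes from a vertex to one that appears earlier in the order 5, 2, 6, 3, 1, 4, so processing vertices in that order labels each vertex after all of its successors.
5: no outgoing edge → L
2: reaches L-position 5 → W
6: reaches L-position 5 → W
3: only reaches 6(W), 2(W), all W → L
1: only reaches 6(W), 2(W), all W → L
4: reaches L-position 1 → W
The L vertices are 1, 3, 5; that is 3 in all.

3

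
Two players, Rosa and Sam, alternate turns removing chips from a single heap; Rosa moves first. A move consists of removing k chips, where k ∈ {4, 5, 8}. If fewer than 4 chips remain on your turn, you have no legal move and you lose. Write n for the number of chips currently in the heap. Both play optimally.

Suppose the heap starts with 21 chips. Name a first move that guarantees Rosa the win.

Work bottom-up. With no move the player to move loses. Otherwise the position is W if at least one move leads to an L position for the opponent, and L if every move leads to a W.
n=0: no move → L
n=1: no move → L
n=2: no move → L
n=3: no move → L
n=4: W (go to 0, an L position)
n=5: W (go to 1, an L position)
n=6: W (go to 2, an L position)
n=7: W (go to 3, an L position)
n=8: W (go to 3, an L position)
n=9: W (go to 1, an L position)
n=10: W (go to 2, an L position)
n=11: W (go to 3, an L position)
n=12: L (options 8(W), 7(W), 4(W) are all W)
n=13: L (options 9(W), 8(W), 5(W) are all W)
n=14: L (options 10(W), 9(W), 6(W) are all W)
n=15: L (options 11(W), 10(W), 7(W) are all W)
n=16: W (go to 12, an L position)
n=17: W (go to 13, an L position)
n=18: W (go to 14, an L position)
n=19: W (go to 15, an L position)
n=20: W (go to 15, an L position)
n=21: W (go to 13, an L position)
From 21, the L positions reachable in one move are: 13.

Remove 8, leaving 13.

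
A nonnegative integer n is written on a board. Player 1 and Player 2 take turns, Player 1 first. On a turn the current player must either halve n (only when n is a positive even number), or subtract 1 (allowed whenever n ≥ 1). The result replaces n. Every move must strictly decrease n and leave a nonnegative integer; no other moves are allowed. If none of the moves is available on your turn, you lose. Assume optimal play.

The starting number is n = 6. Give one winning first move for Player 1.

Compute win/loss labels from the base case upward. A position with no move is L. Any other position is W if it can reach an L in one move, else L.
n=0: no move → L
n=1: can move to 0, which is L ⇒ W
n=2: the only move is to 1(W), a W ⇒ L
n=3: can move to 2, which is L ⇒ W
n=4: can move to 2, which is L ⇒ W
n=5: the only move is to 4(W), a W ⇒ L
n=6: can move to 5, which is L ⇒ W
From 6, the L positions reachable in one move are: 5.

Move to 5.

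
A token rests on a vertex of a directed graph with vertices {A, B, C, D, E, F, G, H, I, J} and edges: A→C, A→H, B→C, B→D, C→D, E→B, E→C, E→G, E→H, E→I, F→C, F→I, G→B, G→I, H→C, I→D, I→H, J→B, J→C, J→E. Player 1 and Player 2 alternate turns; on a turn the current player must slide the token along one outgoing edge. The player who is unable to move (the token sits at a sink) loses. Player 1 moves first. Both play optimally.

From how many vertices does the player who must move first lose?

5

Positions with no move are L. A position that does have a move is losing for the player to move precisely when every available move leads to a winning position for the opponent. Fill in the labels:
Every edge goes from a vertex to one that appears earlier in the order D, C, B, H, I, G, F, E, J, A, so processing vertices in that order labels each vertex after all of its successors.
D: no outgoing edge → L
C: →D(L), so W
B: →D(L), so W
H: →C(W) only, which is W, so L
I: →H(L), so W
G: →I(W), B(W) — all W, so L
F: →I(W), C(W) — all W, so L
E: →G(L), so W
J: →E(W), B(W), C(W) — all W, so L
A: →H(L), so W
The L vertices are D, F, G, H, J; that is 5 in all.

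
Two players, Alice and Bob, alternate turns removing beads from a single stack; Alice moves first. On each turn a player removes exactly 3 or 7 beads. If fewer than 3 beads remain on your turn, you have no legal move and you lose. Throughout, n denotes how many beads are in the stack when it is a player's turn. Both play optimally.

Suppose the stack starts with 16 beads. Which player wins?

Use the standard recursion: the mover loses at a terminal position; elsewhere, the mover wins exactly when some move hands the opponent an L position.
n=0: no move → L
n=1: no move → L
n=2: no move → L
n=3: reaches L-position 0 → W
n=4: reaches L-position 1 → W
n=5: reaches L-position 2 → W
n=6: only reaches 3(W), which is W → L
n=7: reaches L-position 0 → W
n=8: reaches L-position 1 → W
n=9: reaches L-position 6 → W
n=10: only reaches 7(W), 3(W), all W → L
n=11: only reaches 8(W), 4(W), all W → L
n=12: only reaches 9(W), 5(W), all W → L
n=13: reaches L-position 10 → W
n=14: reaches L-position 11 → W
n=15: reaches L-position 12 → W
n=16: only reaches 13(W), 9(W), all W → L
Every move from 16 reaches a W position, so the mover loses.

Bob wins.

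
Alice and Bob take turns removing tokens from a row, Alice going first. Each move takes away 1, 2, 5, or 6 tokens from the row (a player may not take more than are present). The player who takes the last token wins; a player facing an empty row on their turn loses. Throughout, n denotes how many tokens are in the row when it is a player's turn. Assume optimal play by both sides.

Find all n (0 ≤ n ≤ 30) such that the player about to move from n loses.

0, 3, 7, 10, 14, 17, 21, 24, 28

Classify positions by backward induction: terminal positions (no move available) are L. From any other position, the mover wins iff some move reaches an L.
n=0: no move → L
n=1: →0(L), so W
n=2: →0(L), so W
n=3: →2(W), 1(W) — all W, so L
n=4: →3(L), so W
n=5: →3(L), so W
n=6: →0(L), so W
n=7: →6(W), 5(W), 2(W), 1(W) — all W, so L
n=8: →7(L), so W
n=9: →7(L), so W
n=10: →9(W), 8(W), 5(W), 4(W) — all W, so L
n=11: →10(L), so W
n=12: →10(L), so W
n=13: →7(L), so W
n=14: →13(W), 12(W), 9(W), 8(W) — all W, so L
n=15: →14(L), so W
n=16: →14(L), so W
n=17: →16(W), 15(W), 12(W), 11(W) — all W, so L
n=18: →17(L), so W
n=19: →17(L), so W
n=20: →14(L), so W
n=21: →20(W), 19(W), 16(W), 15(W) — all W, so L
n=22: →21(L), so W
n=23: →21(L), so W
n=24: →23(W), 22(W), 19(W), 18(W) — all W, so L
n=25: →24(L), so W
n=26: →24(L), so W
n=27: →21(L), so W
n=28: →27(W), 26(W), 23(W), 22(W) — all W, so L
n=29: →28(L), so W
n=30: →28(L), so W
The losing starting values of n are exactly the entries labelled L in this table (9 of them).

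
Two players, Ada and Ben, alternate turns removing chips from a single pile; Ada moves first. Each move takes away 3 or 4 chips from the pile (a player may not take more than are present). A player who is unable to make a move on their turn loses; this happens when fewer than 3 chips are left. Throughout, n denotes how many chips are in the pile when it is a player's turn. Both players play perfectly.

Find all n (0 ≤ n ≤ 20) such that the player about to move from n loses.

0, 1, 2, 7, 8, 9, 14, 15, 16

Use the standard recursion: the mover loses at a terminal position; elsewhere, the mover wins exactly when some move hands the opponent an L position.
n=0: no move → L
n=1: no move → L
n=2: no move → L
n=3: W (go to 0, an L position)
n=4: W (go to 1, an L position)
n=5: W (go to 2, an L position)
n=6: W (go to 2, an L position)
n=7: L (options 4(W), 3(W) are all W)
n=8: L (options 5(W), 4(W) are all W)
n=9: L (options 6(W), 5(W) are all W)
n=10: W (go to 7, an L position)
n=11: W (go to 8, an L position)
n=12: W (go to 9, an L position)
n=13: W (go to 9, an L position)
n=14: L (options 11(W), 10(W) are all W)
n=15: L (options 12(W), 11(W) are all W)
n=16: L (options 13(W), 12(W) are all W)
n=17: W (go to 14, an L position)
n=18: W (go to 15, an L position)
n=19: W (go to 16, an L position)
n=20: W (go to 16, an L position)
The losing starting values of n are exactly the entries labelled L in this table (9 of them).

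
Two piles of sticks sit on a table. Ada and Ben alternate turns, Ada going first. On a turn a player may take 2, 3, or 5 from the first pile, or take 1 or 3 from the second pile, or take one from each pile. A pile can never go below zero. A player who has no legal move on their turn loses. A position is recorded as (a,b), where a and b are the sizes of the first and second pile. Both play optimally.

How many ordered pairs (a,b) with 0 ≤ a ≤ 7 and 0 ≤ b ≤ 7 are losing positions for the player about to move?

20

Work bottom-up. With no move the player to move loses. Otherwise the position is W if at least one move leads to an L position for the opponent, and L if every move leads to a W.
Every move lowers a or b (never raises either), so fill the grid row by row in increasing a, and left to right within a row: each cell's successors are then already labelled.
      b=0  b=1  b=2  b=3  b=4  b=5  b=6  b=7
a=0:    L    W    L    W    L    W    L    W
a=1:    L    W    L    W    L    W    L    W
a=2:    W    W    W    W    W    W    W    W
a=3:    W    L    W    L    W    L    W    L
a=4:    W    L    W    L    W    L    W    L
a=5:    W    W    W    W    W    W    W    W
a=6:    W    W    W    W    W    W    W    W
a=7:    L    W    L    W    L    W    L    W
Cells with no legal move (terminal, hence L): (0,0), (1,0).
The remaining L cells, each justified by listing all of its moves:
(0,2): only reaches (0,1)(W), which is W → L
(0,4): only reaches (0,3)(W), (0,1)(W), all W → L
(0,6): only reaches (0,5)(W), (0,3)(W), all W → L
(1,2): only reaches (1,1)(W), (0,1)(W), all W → L
(1,4): only reaches (1,3)(W), (1,1)(W), (0,3)(W), all W → L
(1,6): only reaches (1,5)(W), (1,3)(W), (0,5)(W), all W → L
(3,1): only reaches (1,1)(W), (0,1)(W), (3,0)(W), (2,0)(W), all W → L
(3,3): only reaches (1,3)(W), (0,3)(W), (3,2)(W), (3,0)(W), (2,2)(W), all W → L
(3,5): only reaches (1,5)(W), (0,5)(W), (3,4)(W), (3,2)(W), (2,4)(W), all W → L
(3,7): only reaches (1,7)(W), (0,7)(W), (3,6)(W), (3,4)(W), (2,6)(W), all W → L
(4,1): only reaches (2,1)(W), (1,1)(W), (4,0)(W), (3,0)(W), all W → L
(4,3): only reaches (2,3)(W), (1,3)(W), (4,2)(W), (4,0)(W), (3,2)(W), all W → L
(4,5): only reaches (2,5)(W), (1,5)(W), (4,4)(W), (4,2)(W), (3,4)(W), all W → L
(4,7): only reaches (2,7)(W), (1,7)(W), (4,6)(W), (4,4)(W), (3,6)(W), all W → L
(7,0): only reaches (5,0)(W), (4,0)(W), (2,0)(W), all W → L
(7,2): only reaches (5,2)(W), (4,2)(W), (2,2)(W), (7,1)(W), (6,1)(W), all W → L
(7,4): only reaches (5,4)(W), (4,4)(W), (2,4)(W), (7,3)(W), (7,1)(W), (6,3)(W), all W → L
(7,6): only reaches (5,6)(W), (4,6)(W), (2,6)(W), (7,5)(W), (7,3)(W), (6,5)(W), all W → L
Every other cell has at least one move into one of the L cells above, so it is W.
L cells per row: a=0: 4, a=1: 4, a=2: 0, a=3: 4, a=4: 4, a=5: 0, a=6: 0, a=7: 4; total 20.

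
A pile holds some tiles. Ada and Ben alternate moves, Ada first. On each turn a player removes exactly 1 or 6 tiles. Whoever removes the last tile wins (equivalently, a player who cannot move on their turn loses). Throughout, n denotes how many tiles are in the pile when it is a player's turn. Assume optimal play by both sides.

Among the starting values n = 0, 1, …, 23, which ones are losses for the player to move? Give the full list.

Use the standard recursion: the mover loses at a terminal position; elsewhere, the mover wins exactly when some move hands the opponent an L position.
n=0: no move → L
n=1: reaches L-position 0 → W
n=2: only reaches 1(W), which is W → L
n=3: reaches L-position 2 → W
n=4: only reaches 3(W), which is W → L
n=5: reaches L-position 4 → W
n=6: reaches L-position 0 → W
n=7: only reaches 6(W), 1(W), all W → L
n=8: reaches L-position 7 → W
n=9: only reaches 8(W), 3(W), all W → L
n=10: reaches L-position 9 → W
n=11: only reaches 10(W), 5(W), all W → L
n=12: reaches L-position 11 → W
n=13: reaches L-position 7 → W
n=14: only reaches 13(W), 8(W), all W → L
n=15: reaches L-position 14 → W
n=16: only reaches 15(W), 10(W), all W → L
n=17: reaches L-position 16 → W
n=18: only reaches 17(W), 12(W), all W → L
n=19: reaches L-position 18 → W
n=20: reaches L-position 14 → W
n=21: only reaches 20(W), 15(W), all W → L
n=22: reaches L-position 21 → W
n=23: only reaches 22(W), 17(W), all W → L
Reading off the rows marked L gives the requested list; there are 11 such values of n.

0, 2, 4, 7, 9, 11, 14, 16, 18, 21, 23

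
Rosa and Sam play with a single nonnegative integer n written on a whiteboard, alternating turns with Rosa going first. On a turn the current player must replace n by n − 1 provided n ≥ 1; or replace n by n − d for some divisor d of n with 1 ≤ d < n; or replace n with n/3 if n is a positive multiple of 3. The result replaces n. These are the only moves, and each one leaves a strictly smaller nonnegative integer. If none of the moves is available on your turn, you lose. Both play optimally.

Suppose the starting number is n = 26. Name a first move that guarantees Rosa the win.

Work bottom-up. With no move the player to move loses. Otherwise the position is W if at least one move leads to an L position for the opponent, and L if every move leads to a W.
n=0: no move → L
n=1: reaches L-position 0 → W
n=2: only reaches 1(W), which is W → L
n=3: reaches L-position 2 → W
n=4: reaches L-position 2 → W
n=5: only reaches 4(W), which is W → L
n=6: reaches L-position 2 → W
n=7: only reaches 6(W), which is W → L
n=8: reaches L-position 7 → W
n=9: only reaches 3(W), 6(W), 8(W), all W → L
n=10: reaches L-position 5 → W
n=11: only reaches 10(W), which is W → L
n=12: reaches L-position 9 → W
n=13: only reaches 12(W), which is W → L
n=14: reaches L-position 7 → W
n=15: reaches L-position 5 → W
n=16: only reaches 8(W), 12(W), 14(W), 15(W), all W → L
n=17: reaches L-position 16 → W
n=18: reaches L-position 9 → W
n=19: only reaches 18(W), which is W → L
n=20: reaches L-position 16 → W
n=21: reaches L-position 7 → W
n=22: reaches L-position 11 → W
n=23: only reaches 22(W), which is W → L
n=24: reaches L-position 16 → W
n=25: only reaches 20(W), 24(W), all W → L
n=26: reaches L-position 13 → W
From 26, the L positions reachable in one move are: 13, 25. Any move reaching one of these is winning.

Move to 13.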